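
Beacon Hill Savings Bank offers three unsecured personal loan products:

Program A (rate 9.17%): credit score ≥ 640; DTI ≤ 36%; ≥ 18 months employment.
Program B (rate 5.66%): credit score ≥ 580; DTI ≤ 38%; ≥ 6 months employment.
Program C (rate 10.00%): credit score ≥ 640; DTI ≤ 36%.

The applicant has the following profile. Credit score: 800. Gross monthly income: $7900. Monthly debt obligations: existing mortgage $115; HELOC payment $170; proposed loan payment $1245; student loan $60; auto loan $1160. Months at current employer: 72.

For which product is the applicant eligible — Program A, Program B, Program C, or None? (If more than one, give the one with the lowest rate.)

Program B

Total debts = (115 + 170 + 1,245 + 60 + 1,160) = 2,750; DTI = 2,750/7,900 = 34.8%.
Program A: score 800 ≥ 640; DTI 34.8% ≤ 36%; employment 72 ≥ 18 mo → qualifies.
Program B: score 800 ≥ 580; DTI 34.8% ≤ 38%; employment 72 ≥ 6 mo → qualifies.
Program C: score 800 ≥ 640; DTI 34.8% ≤ 36% → qualifies.
Qualifying: Program A, Program B, Program C. Lowest rate is 5.66% → Program B.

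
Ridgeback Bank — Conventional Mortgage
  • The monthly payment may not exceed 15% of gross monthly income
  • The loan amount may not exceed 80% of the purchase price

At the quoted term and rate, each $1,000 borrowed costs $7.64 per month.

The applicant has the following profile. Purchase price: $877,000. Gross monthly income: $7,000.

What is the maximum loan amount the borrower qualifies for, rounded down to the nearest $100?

Payment cap: 15% × $7,000 = $1,050/month.
At $7.64 per $1,000, that supports 1,050/7.64 × 1,000 ≈ $137,434 → $137,400.
LTV cap: 80% × $877,000 = $701,600 → $701,600.
Binding constraint: payment-to-income.

$137,400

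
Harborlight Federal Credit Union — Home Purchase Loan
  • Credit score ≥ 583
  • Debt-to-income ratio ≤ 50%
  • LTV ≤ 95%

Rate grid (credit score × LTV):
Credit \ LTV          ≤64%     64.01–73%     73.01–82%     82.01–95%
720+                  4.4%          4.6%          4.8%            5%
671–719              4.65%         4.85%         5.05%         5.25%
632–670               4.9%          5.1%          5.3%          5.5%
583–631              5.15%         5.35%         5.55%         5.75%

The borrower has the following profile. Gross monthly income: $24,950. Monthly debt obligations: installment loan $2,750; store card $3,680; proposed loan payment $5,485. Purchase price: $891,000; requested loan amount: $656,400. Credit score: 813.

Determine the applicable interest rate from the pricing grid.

Credit score 813 ≥ 583; Total monthly debts = (2,750 + 3,680 + 5,485) = 11,915. Debt-to-income = 11,915/24,950 = 47.8% — meets 50% limit
LTV: 656,400 ÷ 891,000 = 73.7%, within 95% cap
Row: 813 falls in 720+. Column: 73.7% falls in 73.01–82%. Rate = 4.8%.

4.8%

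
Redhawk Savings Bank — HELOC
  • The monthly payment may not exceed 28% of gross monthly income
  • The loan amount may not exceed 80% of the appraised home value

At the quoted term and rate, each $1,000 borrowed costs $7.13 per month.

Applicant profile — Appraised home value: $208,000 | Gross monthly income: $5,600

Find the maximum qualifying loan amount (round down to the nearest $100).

$166,400

Payment cap: 28% × $5,600 = $1,568/month.
At $7.13 per $1,000, that supports 1,568/7.13 × 1,000 ≈ $219,915 → $219,900.
LTV cap: 80% × $208,000 = $166,400 → $166,400.
Binding constraint: loan-to-value.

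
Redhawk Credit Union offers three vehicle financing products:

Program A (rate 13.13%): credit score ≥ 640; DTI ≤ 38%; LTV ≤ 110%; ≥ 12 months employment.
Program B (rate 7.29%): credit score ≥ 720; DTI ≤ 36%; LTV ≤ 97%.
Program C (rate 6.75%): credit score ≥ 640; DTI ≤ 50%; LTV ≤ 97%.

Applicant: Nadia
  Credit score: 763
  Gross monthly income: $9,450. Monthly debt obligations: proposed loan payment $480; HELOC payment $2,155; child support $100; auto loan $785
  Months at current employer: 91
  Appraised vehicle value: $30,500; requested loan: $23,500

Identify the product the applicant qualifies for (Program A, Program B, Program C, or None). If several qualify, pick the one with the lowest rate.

Program C

Total debts = (480 + 2,155 + 100 + 785) = 3,520; DTI = 3,520/9,450 = 37.2%.
LTV = 23,500/30,500 = 77%.
Program A: score 763 ≥ 640; DTI 37.2% ≤ 38%; LTV 77% ≤ 110%; employment 91 ≥ 12 mo → qualifies.
Program B: score 763 ≥ 720; DTI 37.2% > 36%; LTV 77% ≤ 97% → does not qualify.
Program C: score 763 ≥ 640; DTI 37.2% ≤ 50%; LTV 77% ≤ 97% → qualifies.
Qualifying: Program A, Program C. Lowest rate is 6.75% → Program C.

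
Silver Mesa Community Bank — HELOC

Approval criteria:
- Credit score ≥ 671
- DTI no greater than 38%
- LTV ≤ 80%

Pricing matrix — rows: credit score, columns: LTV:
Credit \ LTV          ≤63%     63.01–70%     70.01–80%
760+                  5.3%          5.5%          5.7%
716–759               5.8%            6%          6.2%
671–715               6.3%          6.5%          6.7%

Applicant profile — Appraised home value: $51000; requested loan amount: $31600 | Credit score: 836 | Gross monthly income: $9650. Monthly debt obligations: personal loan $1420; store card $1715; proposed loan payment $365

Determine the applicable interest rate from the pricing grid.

Credit score 836 ≥ 671; Total monthly debts = (1,420 + 1,715 + 365) = 3,500. DTI = 3,500/9,650 = 36.3% ≤ 38%
LTV = 31,600/51,000 = 62% ≤ 80%
Score 836 is in the 760+ band; LTV 62% is in the ≤63% band → 5.3%.

5.3%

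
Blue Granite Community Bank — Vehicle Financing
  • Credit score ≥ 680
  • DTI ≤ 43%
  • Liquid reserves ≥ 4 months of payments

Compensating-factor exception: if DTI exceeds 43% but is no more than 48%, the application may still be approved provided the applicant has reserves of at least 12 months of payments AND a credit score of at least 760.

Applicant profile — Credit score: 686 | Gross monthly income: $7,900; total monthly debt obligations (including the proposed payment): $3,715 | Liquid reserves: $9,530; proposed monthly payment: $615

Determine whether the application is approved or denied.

Credit score 686 ≥ 680 (meets base)
DTI: 3,715 ÷ 7,900 = 47%, over the 43% base limit.
Reserves = 9,530/615 = 15.5 months ≥ 4
47% falls in the override range (43%–48%), so the compensating-factor test applies.
Override check — reserves: 15.5 mo (ok); score: 686 (below 760).
Compensating-factor requirement not fully met.

Denied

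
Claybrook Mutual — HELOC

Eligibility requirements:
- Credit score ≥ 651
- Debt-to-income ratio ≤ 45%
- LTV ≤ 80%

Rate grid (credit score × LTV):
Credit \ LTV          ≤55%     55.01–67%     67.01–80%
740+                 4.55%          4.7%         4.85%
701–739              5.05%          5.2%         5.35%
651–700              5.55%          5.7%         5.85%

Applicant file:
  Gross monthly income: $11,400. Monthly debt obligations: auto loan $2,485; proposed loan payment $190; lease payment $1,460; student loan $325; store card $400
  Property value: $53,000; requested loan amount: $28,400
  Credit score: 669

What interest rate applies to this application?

5.55%

Credit score 669 ≥ 651; Total monthly debts = (2,485 + 190 + 1,460 + 325 + 400) = 4,860. Debt-to-income = 4,860/11,400 = 42.6% — meets 45% limit
Loan-to-value = 28,400/53,000 = 53.6% — pass (80% max)
Row: 669 falls in 651–700. Column: 53.6% falls in ≤55%. Rate = 5.55%.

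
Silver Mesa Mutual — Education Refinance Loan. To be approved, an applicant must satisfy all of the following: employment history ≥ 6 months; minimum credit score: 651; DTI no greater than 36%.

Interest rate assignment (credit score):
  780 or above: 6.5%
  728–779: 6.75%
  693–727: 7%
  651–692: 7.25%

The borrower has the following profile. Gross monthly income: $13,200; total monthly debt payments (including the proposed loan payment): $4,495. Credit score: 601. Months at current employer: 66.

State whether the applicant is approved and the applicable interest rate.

Denied

Credit score 601 < 651 (below minimum)
Debt-to-income = 4,495/13,200 = 34.1% — meets 36% limit
Employment 66 ≥ 6 months
Not all requirements met → denied.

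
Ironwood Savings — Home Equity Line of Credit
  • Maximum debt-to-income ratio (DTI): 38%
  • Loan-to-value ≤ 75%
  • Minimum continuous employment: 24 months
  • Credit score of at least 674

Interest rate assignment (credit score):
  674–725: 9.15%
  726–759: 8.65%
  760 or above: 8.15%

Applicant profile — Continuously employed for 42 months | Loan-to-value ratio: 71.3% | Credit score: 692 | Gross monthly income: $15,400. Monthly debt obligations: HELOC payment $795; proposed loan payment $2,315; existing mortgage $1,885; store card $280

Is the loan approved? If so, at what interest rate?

Approved at 9.15%

Credit score 692 ≥ 674 (meets minimum)
LTV 71.3% — within 75%
Total monthly debts = (795 + 2,315 + 1,885 + 280) = 5,275. Debt-to-income = 5,275/15,400 = 34.3% — meets 38% limit
Employment 42 ≥ 24 months
All requirements met. Score 692 falls in the 674–725 tier → 9.15%.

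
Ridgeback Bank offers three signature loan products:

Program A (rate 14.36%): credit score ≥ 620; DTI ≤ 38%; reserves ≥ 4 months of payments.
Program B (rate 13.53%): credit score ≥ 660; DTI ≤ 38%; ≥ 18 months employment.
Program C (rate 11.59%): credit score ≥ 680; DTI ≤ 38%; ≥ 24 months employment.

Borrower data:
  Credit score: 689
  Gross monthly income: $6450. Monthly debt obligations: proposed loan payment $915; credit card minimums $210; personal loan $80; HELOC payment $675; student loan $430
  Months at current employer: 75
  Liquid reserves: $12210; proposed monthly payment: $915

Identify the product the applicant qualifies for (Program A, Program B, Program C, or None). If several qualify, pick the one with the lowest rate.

Total debts = (915 + 210 + 80 + 675 + 430) = 2,310; DTI = 2,310/6,450 = 35.8%.
Reserves = 12,210/915 = 13.3 months.
Program A: score 689 ≥ 620; DTI 35.8% ≤ 38%; reserves 13.3 ≥ 4 mo → qualifies.
Program B: score 689 ≥ 660; DTI 35.8% ≤ 38%; employment 75 ≥ 18 mo → qualifies.
Program C: score 689 ≥ 680; DTI 35.8% ≤ 38%; employment 75 ≥ 24 mo → qualifies.
Qualifying: Program A, Program B, Program C. Lowest rate is 11.59% → Program C.

Program C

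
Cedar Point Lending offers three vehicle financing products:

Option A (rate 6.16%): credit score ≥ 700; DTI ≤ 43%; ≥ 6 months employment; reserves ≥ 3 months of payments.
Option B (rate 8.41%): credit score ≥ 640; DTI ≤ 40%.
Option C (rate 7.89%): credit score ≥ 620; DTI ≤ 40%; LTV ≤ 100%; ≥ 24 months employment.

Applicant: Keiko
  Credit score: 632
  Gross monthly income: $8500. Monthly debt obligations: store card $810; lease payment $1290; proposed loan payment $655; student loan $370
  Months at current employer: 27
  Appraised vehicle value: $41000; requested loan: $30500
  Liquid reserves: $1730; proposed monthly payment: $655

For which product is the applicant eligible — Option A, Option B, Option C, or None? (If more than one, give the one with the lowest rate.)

Option C

Total debts = (810 + 1,290 + 655 + 370) = 3,125; DTI = 3,125/8,500 = 36.8%.
LTV = 30,500/41,000 = 74.4%.
Reserves = 1,730/655 = 2.6 months.
Option A: score 632 < 700; DTI 36.8% ≤ 43%; employment 27 ≥ 6 mo; reserves 2.6 < 3 mo → does not qualify.
Option B: score 632 < 640; DTI 36.8% ≤ 40% → does not qualify.
Option C: score 632 ≥ 620; DTI 36.8% ≤ 40%; LTV 74.4% ≤ 100%; employment 27 ≥ 24 mo → qualifies.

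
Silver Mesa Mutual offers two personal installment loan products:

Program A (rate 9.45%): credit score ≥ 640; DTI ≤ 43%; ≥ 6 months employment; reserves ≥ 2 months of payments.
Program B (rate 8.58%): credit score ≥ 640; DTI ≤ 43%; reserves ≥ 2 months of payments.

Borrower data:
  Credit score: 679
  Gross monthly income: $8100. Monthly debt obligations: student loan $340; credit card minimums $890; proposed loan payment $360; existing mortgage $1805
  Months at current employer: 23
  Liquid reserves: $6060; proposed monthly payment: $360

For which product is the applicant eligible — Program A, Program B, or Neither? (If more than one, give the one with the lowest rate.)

Total debts = (340 + 890 + 360 + 1,805) = 3,395; DTI = 3,395/8,100 = 41.9%.
Reserves = 6,060/360 = 16.8 months.
Program A: score 679 ≥ 640; DTI 41.9% ≤ 43%; employment 23 ≥ 6 mo; reserves 16.8 ≥ 2 mo → qualifies.
Program B: score 679 ≥ 640; DTI 41.9% ≤ 43%; reserves 16.8 ≥ 2 mo → qualifies.
Qualifying: Program A, Program B. Lowest rate is 8.58% → Program B.

Program B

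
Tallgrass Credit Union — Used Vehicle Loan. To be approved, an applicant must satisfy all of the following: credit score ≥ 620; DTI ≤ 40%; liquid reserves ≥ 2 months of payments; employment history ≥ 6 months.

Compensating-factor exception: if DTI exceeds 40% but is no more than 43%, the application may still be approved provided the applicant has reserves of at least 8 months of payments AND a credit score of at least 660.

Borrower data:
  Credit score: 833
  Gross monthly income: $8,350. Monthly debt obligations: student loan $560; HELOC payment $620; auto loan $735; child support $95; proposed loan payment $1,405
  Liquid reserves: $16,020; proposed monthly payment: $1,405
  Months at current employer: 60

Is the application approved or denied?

Credit score 833 ≥ 620 (meets base)
Total debts = (560 + 620 + 735 + 95 + 1,405) = 3,415. DTI = 3,415/8,350 = 40.9% > 40% — standard DTI limit exceeded.
Reserves: 16,020 ÷ 1,405 = 11.4 months (meets 2-month minimum)
Employment 60 ≥ 6 months
DTI 40.9% is within the 40%–43% exception band; checking compensating factors.
Reserves 11.4 ≥ 8 months; credit score 833 ≥ 660.
Both override conditions satisfied; DTI exception granted.

Approved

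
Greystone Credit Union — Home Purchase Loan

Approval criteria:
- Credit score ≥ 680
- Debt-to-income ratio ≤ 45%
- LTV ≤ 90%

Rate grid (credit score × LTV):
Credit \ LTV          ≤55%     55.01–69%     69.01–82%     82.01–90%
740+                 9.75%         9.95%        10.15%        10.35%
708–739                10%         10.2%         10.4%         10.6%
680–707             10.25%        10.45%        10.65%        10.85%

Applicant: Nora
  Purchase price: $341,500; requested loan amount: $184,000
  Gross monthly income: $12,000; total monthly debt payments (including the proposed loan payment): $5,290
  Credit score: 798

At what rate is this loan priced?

9.75%

Credit score 798 ≥ 680; Debt-to-income = 5,290/12,000 = 44.1% — meets 45% limit
Loan-to-value = 184,000/341,500 = 53.9% — pass (90% max)
Credit 798 → row 740+; LTV 53.9% → column ≤55%. Grid cell → 9.75%.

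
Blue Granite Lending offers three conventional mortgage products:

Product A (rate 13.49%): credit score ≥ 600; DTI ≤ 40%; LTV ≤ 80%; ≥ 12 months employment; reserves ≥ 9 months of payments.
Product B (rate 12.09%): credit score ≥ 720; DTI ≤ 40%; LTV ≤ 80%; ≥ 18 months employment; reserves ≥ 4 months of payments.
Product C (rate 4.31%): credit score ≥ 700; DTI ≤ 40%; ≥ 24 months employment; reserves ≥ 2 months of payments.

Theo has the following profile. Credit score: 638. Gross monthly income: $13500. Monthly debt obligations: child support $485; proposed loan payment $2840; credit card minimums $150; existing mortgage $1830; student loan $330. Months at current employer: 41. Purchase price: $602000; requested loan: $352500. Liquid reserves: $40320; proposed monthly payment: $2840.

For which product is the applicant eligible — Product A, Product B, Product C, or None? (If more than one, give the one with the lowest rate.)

Total debts = (485 + 2,840 + 150 + 1,830 + 330) = 5,635; DTI = 5,635/13,500 = 41.7%.
LTV = 352,500/602,000 = 58.6%.
Reserves = 40,320/2,840 = 14.2 months.
Product A: score 638 ≥ 600; DTI 41.7% > 40%; LTV 58.6% ≤ 80%; employment 41 ≥ 12 mo; reserves 14.2 ≥ 9 mo → does not qualify.
Product B: score 638 < 720; DTI 41.7% > 40%; LTV 58.6% ≤ 80%; employment 41 ≥ 18 mo; reserves 14.2 ≥ 4 mo → does not qualify.
Product C: score 638 < 700; DTI 41.7% > 40%; employment 41 ≥ 24 mo; reserves 14.2 ≥ 2 mo → does not qualify.

None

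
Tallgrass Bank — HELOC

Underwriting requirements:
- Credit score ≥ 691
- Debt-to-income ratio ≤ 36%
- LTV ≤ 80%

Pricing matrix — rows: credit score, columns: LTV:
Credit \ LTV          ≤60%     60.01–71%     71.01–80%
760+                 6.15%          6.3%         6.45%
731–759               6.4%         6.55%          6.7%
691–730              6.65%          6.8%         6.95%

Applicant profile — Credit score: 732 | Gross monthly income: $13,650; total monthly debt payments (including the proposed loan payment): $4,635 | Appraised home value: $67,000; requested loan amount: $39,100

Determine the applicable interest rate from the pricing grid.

Credit score 732 ≥ 691; DTI = 4,635/13,650 = 34% ≤ 36%
LTV = 39,100/67,000 = 58.4% ≤ 80%
Credit 732 → row 731–759; LTV 58.4% → column ≤60%. Grid cell → 6.4%.

6.4%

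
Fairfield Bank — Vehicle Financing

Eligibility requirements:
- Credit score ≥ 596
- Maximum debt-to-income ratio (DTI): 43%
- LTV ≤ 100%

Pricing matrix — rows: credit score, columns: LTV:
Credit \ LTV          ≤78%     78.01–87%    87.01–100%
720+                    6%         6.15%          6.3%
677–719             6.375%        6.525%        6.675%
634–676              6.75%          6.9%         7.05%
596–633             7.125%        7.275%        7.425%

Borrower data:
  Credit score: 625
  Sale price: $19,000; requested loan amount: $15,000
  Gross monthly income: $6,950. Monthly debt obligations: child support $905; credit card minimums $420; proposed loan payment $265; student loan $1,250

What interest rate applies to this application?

7.275%

Credit score 625 ≥ 596; Total monthly debts = (905 + 420 + 265 + 1,250) = 2,840. DTI: 2,840 ÷ 6,950 = 40.9%, within the 43% cap
Loan-to-value = 15,000/19,000 = 78.9% — pass (100% max)
Score 625 is in the 596–633 band; LTV 78.9% is in the 78.01–87% band → 7.275%.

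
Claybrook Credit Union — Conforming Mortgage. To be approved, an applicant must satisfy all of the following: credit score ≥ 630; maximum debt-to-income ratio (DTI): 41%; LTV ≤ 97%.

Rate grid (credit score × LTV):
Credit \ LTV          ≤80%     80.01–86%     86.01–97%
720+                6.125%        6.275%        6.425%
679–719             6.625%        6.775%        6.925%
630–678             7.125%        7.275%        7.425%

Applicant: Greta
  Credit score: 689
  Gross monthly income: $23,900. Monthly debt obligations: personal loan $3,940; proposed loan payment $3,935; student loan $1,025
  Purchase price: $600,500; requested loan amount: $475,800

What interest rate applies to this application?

Credit score 689 ≥ 630; Total monthly debts = (3,940 + 3,935 + 1,025) = 8,900. Debt-to-income = 8,900/23,900 = 37.2% — meets 41% limit
LTV = 475,800/600,500 = 79.2% ≤ 97%
Row: 689 falls in 679–719. Column: 79.2% falls in ≤80%. Rate = 6.625%.

6.625%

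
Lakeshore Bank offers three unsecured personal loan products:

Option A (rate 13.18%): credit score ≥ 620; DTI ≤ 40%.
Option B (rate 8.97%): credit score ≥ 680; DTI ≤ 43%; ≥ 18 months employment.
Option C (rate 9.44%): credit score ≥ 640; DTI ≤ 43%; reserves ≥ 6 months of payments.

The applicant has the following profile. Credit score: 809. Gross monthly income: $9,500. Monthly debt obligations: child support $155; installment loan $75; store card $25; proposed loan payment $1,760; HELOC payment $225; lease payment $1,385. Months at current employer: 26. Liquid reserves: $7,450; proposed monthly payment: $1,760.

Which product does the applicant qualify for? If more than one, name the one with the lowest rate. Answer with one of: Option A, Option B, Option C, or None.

Total debts = (155 + 75 + 25 + 1,760 + 225 + 1,385) = 3,625; DTI = 3,625/9,500 = 38.2%.
Reserves = 7,450/1,760 = 4.2 months.
Option A: score 809 ≥ 620; DTI 38.2% ≤ 40% → qualifies.
Option B: score 809 ≥ 680; DTI 38.2% ≤ 43%; employment 26 ≥ 18 mo → qualifies.
Option C: score 809 ≥ 640; DTI 38.2% ≤ 43%; reserves 4.2 < 6 mo → does not qualify.
Qualifying: Option A, Option B. Lowest rate is 8.97% → Option B.

Option B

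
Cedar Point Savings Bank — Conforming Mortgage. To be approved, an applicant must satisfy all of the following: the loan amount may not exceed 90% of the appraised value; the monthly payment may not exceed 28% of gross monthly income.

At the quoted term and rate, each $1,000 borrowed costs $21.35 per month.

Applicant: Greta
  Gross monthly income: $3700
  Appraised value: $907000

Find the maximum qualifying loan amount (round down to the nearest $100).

$48,500

Payment cap: 28% × $3,700 = $1,036/month.
At $21.35 per $1,000, that supports 1,036/21.35 × 1,000 ≈ $48,524 → $48,500.
LTV cap: 90% × $907,000 = $816,300 → $816,300.
Binding constraint: payment-to-income.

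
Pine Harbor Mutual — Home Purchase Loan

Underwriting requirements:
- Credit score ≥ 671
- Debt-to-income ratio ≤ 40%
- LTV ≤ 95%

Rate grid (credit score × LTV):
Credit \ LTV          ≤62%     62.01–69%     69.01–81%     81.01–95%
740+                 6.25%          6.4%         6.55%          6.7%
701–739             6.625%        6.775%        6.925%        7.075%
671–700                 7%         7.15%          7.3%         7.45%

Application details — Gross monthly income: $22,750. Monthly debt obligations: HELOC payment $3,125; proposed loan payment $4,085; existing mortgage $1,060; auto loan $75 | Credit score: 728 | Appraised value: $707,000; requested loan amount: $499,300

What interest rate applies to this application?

6.925%

Credit score 728 ≥ 671; Total monthly debts = (3,125 + 4,085 + 1,060 + 75) = 8,345. DTI: 8,345 ÷ 22,750 = 36.7%, within the 40% cap
Loan-to-value = 499,300/707,000 = 70.6% — pass (95% max)
Score 728 is in the 701–739 band; LTV 70.6% is in the 69.01–81% band → 6.925%.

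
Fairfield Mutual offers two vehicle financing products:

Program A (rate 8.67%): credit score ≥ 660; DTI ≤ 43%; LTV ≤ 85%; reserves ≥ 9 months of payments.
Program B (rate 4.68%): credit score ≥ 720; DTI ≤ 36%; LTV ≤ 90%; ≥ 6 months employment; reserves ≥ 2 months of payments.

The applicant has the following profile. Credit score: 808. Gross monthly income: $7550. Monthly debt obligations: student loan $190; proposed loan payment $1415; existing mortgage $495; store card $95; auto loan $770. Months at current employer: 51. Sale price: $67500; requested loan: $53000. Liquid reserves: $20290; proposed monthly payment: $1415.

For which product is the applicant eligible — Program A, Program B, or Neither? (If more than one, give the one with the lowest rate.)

Total debts = (190 + 1,415 + 495 + 95 + 770) = 2,965; DTI = 2,965/7,550 = 39.3%.
LTV = 53,000/67,500 = 78.5%.
Reserves = 20,290/1,415 = 14.3 months.
Program A: score 808 ≥ 660; DTI 39.3% ≤ 43%; LTV 78.5% ≤ 85%; reserves 14.3 ≥ 9 mo → qualifies.
Program B: score 808 ≥ 720; DTI 39.3% > 36%; LTV 78.5% ≤ 90%; employment 51 ≥ 6 mo; reserves 14.3 ≥ 2 mo → does not qualify.

Program A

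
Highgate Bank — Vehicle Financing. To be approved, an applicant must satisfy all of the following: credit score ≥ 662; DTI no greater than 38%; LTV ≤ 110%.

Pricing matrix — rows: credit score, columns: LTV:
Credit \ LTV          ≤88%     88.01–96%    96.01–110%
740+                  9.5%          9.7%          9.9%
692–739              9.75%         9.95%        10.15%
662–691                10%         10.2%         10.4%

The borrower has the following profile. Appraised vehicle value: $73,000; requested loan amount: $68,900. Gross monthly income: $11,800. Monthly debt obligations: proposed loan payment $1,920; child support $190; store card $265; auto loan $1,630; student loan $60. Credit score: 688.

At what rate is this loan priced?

Credit score 688 ≥ 662; Total monthly debts = (1,920 + 190 + 265 + 1,630 + 60) = 4,065. DTI = 4,065/11,800 = 34.4% ≤ 38%
Loan-to-value = 68,900/73,000 = 94.4% — pass (110% max)
Credit 688 → row 662–691; LTV 94.4% → column 88.01–96%. Grid cell → 10.2%.

10.2%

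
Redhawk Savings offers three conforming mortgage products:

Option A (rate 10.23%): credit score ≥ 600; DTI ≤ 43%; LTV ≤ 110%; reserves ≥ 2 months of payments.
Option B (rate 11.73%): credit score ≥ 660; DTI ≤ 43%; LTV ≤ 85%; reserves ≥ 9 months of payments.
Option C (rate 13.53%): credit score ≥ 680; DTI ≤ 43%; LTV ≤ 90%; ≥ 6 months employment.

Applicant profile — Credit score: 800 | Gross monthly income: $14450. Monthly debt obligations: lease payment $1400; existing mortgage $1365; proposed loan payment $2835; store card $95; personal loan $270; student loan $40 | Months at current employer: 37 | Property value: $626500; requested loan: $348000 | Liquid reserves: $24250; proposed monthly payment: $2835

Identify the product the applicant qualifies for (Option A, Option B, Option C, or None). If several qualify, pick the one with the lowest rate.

Option A

Total debts = (1,400 + 1,365 + 2,835 + 95 + 270 + 40) = 6,005; DTI = 6,005/14,450 = 41.6%.
LTV = 348,000/626,500 = 55.5%.
Reserves = 24,250/2,835 = 8.6 months.
Option A: score 800 ≥ 600; DTI 41.6% ≤ 43%; LTV 55.5% ≤ 110%; reserves 8.6 ≥ 2 mo → qualifies.
Option B: score 800 ≥ 660; DTI 41.6% ≤ 43%; LTV 55.5% ≤ 85%; reserves 8.6 < 9 mo → does not qualify.
Option C: score 800 ≥ 680; DTI 41.6% ≤ 43%; LTV 55.5% ≤ 90%; employment 37 ≥ 6 mo → qualifies.
Qualifying: Option A, Option C. Lowest rate is 10.23% → Option A.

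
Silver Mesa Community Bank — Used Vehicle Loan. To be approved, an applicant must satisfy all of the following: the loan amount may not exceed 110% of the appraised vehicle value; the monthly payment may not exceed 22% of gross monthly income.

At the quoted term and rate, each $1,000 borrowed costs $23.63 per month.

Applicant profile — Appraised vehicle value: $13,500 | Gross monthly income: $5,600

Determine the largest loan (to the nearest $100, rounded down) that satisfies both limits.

$14,800

Payment cap: 22% × $5,600 = $1,232/month.
At $23.63 per $1,000, that supports 1,232/23.63 × 1,000 ≈ $52,137 → $52,100.
LTV cap: 110% × $13,500 = $14,850 → $14,800.
Binding constraint: loan-to-value.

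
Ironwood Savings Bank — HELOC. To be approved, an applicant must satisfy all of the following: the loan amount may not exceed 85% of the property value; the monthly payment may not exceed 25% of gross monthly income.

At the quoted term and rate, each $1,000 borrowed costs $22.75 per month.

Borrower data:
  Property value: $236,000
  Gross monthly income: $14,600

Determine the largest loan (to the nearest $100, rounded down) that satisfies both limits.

$160,400

Payment cap: 25% × $14,600 = $3,650/month.
At $22.75 per $1,000, that supports 3,650/22.75 × 1,000 ≈ $160,439 → $160,400.
LTV cap: 85% × $236,000 = $200,600 → $200,600.
Binding constraint: payment-to-income.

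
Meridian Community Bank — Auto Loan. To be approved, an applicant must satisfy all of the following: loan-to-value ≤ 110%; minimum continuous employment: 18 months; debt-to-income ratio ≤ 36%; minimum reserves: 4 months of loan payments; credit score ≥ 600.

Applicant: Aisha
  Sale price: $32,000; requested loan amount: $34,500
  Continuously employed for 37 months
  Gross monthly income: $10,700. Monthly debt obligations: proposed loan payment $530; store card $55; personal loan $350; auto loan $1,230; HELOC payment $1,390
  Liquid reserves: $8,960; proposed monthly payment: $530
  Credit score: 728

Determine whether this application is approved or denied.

LTV: 34,500 ÷ 32,000 = 107.8%, within 110% cap
Employment 37 ≥ 18 months
Total monthly debts = (530 + 55 + 350 + 1,230 + 1,390) = 3,555. Debt-to-income = 3,555/10,700 = 33.2% — meets 36% limit
Reserves = 8,960/530 = 16.9 months ≥ 4
Credit score 728 ≥ 600 (meets)
All criteria satisfied.

Approved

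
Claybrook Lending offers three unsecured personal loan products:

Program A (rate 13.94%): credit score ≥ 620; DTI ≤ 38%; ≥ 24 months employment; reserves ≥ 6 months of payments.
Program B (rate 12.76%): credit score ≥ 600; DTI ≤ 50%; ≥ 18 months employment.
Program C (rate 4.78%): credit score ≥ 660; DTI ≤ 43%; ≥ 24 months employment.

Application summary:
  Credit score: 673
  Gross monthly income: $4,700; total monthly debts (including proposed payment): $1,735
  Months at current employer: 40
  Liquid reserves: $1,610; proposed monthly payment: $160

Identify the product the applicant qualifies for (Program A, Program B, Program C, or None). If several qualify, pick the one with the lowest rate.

DTI = 1,735/4,700 = 36.9%.
Reserves = 1,610/160 = 10.1 months.
Program A: score 673 ≥ 620; DTI 36.9% ≤ 38%; employment 40 ≥ 24 mo; reserves 10.1 ≥ 6 mo → qualifies.
Program B: score 673 ≥ 600; DTI 36.9% ≤ 50%; employment 40 ≥ 18 mo → qualifies.
Program C: score 673 ≥ 660; DTI 36.9% ≤ 43%; employment 40 ≥ 24 mo → qualifies.
Qualifying: Program A, Program B, Program C. Lowest rate is 4.78% → Program C.

Program C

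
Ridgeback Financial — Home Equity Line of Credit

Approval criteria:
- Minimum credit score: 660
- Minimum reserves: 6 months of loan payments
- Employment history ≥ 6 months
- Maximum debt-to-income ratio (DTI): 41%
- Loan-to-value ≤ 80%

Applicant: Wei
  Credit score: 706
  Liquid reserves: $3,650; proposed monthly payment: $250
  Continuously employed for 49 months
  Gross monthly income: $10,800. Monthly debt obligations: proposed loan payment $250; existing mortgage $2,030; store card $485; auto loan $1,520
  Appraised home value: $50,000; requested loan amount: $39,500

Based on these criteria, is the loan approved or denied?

Credit score 706 ≥ 660 (meets)
Reserves: 3,650 ÷ 250 = 14.6 months (meets 6-month minimum)
Employment 49 ≥ 6 months
Total monthly debts = (250 + 2,030 + 485 + 1,520) = 4,285. Debt-to-income = 4,285/10,800 = 39.7% — meets 41% limit
Loan-to-value = 39,500/50,000 = 79% — pass (80% max)
All criteria satisfied.

Approved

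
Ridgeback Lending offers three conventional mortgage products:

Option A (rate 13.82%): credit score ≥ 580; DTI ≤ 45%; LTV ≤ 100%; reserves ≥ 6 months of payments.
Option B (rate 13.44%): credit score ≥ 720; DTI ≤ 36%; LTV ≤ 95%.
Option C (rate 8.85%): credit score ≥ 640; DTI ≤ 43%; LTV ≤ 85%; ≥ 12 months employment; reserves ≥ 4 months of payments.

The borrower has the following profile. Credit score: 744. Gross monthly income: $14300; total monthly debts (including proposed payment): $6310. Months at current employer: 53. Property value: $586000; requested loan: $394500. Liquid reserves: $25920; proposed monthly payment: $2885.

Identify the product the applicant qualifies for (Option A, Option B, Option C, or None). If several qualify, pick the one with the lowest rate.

Option A

DTI = 6,310/14,300 = 44.1%.
LTV = 394,500/586,000 = 67.3%.
Reserves = 25,920/2,885 = 9.0 months.
Option A: score 744 ≥ 580; DTI 44.1% ≤ 45%; LTV 67.3% ≤ 100%; reserves 9.0 ≥ 6 mo → qualifies.
Option B: score 744 ≥ 720; DTI 44.1% > 36%; LTV 67.3% ≤ 95% → does not qualify.
Option C: score 744 ≥ 640; DTI 44.1% > 43%; LTV 67.3% ≤ 85%; employment 53 ≥ 12 mo; reserves 9.0 ≥ 4 mo → does not qualify.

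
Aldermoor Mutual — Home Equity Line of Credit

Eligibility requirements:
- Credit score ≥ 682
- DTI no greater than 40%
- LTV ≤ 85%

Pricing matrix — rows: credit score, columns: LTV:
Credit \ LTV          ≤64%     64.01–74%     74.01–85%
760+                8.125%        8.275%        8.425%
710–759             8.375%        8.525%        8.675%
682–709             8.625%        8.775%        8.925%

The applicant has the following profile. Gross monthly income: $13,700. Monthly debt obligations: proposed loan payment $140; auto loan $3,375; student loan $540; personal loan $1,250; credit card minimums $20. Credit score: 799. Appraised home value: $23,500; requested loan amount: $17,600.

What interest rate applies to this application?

Credit score 799 ≥ 682; Total monthly debts = (140 + 3,375 + 540 + 1,250 + 20) = 5,325. Debt-to-income = 5,325/13,700 = 38.9% — meets 40% limit
LTV = 17,600/23,500 = 74.9% ≤ 85%
Row: 799 falls in 760+. Column: 74.9% falls in 74.01–85%. Rate = 8.425%.

8.425%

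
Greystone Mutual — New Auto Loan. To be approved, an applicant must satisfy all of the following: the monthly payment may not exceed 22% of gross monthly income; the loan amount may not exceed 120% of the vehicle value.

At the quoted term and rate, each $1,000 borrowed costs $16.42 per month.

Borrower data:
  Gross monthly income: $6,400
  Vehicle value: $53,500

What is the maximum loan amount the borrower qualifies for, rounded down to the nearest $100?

$64,200

Payment cap: 22% × $6,400 = $1,408/month.
At $16.42 per $1,000, that supports 1,408/16.42 × 1,000 ≈ $85,749 → $85,700.
LTV cap: 120% × $53,500 = $64,200 → $64,200.
Binding constraint: loan-to-value.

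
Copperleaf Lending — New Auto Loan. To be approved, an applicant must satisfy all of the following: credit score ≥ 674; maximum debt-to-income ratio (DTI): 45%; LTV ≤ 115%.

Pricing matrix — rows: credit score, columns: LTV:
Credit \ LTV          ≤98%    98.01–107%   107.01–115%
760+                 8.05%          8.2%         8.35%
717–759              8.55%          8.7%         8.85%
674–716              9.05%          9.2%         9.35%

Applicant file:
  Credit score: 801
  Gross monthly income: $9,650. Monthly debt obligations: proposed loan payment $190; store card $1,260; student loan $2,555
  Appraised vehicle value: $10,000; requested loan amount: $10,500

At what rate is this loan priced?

8.2%

Credit score 801 ≥ 674; Total monthly debts = (190 + 1,260 + 2,555) = 4,005. DTI: 4,005 ÷ 9,650 = 41.5%, within the 45% cap
Loan-to-value = 10,500/10,000 = 105% — pass (115% max)
Score 801 is in the 760+ band; LTV 105% is in the 98.01–107% band → 8.2%.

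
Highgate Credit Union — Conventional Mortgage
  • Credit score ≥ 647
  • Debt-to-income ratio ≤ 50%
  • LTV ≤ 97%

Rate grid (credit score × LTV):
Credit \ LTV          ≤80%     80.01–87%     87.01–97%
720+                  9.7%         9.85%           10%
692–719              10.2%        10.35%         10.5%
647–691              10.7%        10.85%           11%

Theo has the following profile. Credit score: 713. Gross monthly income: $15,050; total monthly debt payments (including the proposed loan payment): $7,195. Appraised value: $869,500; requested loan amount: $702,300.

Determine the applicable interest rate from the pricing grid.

10.35%

Credit score 713 ≥ 647; Debt-to-income = 7,195/15,050 = 47.8% — meets 50% limit
LTV = 702,300/869,500 = 80.8% ≤ 97%
Score 713 is in the 692–719 band; LTV 80.8% is in the 80.01–87% band → 10.35%.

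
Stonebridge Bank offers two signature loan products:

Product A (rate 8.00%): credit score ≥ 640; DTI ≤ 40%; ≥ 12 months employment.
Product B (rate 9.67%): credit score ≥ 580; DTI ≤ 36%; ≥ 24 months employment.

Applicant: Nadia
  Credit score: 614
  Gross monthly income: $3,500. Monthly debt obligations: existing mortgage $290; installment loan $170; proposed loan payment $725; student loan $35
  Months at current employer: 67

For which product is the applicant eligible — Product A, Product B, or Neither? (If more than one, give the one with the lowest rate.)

Total debts = (290 + 170 + 725 + 35) = 1,220; DTI = 1,220/3,500 = 34.9%.
Product A: score 614 < 640; DTI 34.9% ≤ 40%; employment 67 ≥ 12 mo → does not qualify.
Product B: score 614 ≥ 580; DTI 34.9% ≤ 36%; employment 67 ≥ 24 mo → qualifies.

Product B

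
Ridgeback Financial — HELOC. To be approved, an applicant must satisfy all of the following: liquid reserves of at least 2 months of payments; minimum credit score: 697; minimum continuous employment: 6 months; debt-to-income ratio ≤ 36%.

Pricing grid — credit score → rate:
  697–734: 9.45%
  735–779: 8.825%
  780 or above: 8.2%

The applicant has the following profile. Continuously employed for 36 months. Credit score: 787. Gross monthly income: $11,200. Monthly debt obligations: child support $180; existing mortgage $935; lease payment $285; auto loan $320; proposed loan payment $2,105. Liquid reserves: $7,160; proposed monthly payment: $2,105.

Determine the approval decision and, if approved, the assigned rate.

Approved at 8.2%

Credit score 787 ≥ 697 (meets minimum)
Total monthly debts = (180 + 935 + 285 + 320 + 2,105) = 3,825. DTI = 3,825/11,200 = 34.2% ≤ 36%
Employment 36 ≥ 6 months
Reserves = 7,160/2,105 = 3.4 months ≥ 2
All requirements met. Score 787 falls in the 780 or above tier → 8.2%.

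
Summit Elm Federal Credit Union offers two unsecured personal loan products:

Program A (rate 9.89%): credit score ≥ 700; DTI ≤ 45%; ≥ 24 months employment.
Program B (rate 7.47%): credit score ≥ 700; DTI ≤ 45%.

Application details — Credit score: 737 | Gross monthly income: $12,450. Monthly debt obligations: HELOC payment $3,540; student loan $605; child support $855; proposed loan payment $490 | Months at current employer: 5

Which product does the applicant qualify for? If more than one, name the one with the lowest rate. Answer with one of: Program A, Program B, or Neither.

Program B

Total debts = (3,540 + 605 + 855 + 490) = 5,490; DTI = 5,490/12,450 = 44.1%.
Program A: score 737 ≥ 700; DTI 44.1% ≤ 45%; employment 5 < 24 mo → does not qualify.
Program B: score 737 ≥ 700; DTI 44.1% ≤ 45% → qualifies.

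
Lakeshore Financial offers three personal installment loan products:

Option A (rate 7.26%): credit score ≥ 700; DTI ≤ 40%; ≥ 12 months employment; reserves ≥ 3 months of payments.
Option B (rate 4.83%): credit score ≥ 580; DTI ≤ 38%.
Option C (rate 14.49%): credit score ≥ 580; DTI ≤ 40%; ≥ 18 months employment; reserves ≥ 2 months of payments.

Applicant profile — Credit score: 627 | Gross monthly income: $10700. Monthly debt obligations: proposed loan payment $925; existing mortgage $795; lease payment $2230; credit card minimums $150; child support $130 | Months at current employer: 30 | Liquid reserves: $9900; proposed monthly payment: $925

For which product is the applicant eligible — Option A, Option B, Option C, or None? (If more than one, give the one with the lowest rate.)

Total debts = (925 + 795 + 2,230 + 150 + 130) = 4,230; DTI = 4,230/10,700 = 39.5%.
Reserves = 9,900/925 = 10.7 months.
Option A: score 627 < 700; DTI 39.5% ≤ 40%; employment 30 ≥ 12 mo; reserves 10.7 ≥ 3 mo → does not qualify.
Option B: score 627 ≥ 580; DTI 39.5% > 38% → does not qualify.
Option C: score 627 ≥ 580; DTI 39.5% ≤ 40%; employment 30 ≥ 18 mo; reserves 10.7 ≥ 2 mo → qualifies.

Option C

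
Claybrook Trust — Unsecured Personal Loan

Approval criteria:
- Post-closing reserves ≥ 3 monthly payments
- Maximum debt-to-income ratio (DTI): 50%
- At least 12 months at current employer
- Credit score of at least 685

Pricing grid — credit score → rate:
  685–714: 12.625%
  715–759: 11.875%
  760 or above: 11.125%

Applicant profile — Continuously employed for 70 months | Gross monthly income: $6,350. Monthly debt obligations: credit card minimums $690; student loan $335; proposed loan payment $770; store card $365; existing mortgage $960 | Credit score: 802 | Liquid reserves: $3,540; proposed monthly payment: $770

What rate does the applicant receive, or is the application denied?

Approved at 11.125%

Credit score 802 ≥ 685 (meets minimum)
Reserves = 3,540/770 = 4.6 months ≥ 3
Total monthly debts = (690 + 335 + 770 + 365 + 960) = 3,120. DTI: 3,120 ÷ 6,350 = 49.1%, within the 50% cap
Employment 70 ≥ 12 months
All requirements met. Score 802 falls in the 760 or above tier → 11.125%.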